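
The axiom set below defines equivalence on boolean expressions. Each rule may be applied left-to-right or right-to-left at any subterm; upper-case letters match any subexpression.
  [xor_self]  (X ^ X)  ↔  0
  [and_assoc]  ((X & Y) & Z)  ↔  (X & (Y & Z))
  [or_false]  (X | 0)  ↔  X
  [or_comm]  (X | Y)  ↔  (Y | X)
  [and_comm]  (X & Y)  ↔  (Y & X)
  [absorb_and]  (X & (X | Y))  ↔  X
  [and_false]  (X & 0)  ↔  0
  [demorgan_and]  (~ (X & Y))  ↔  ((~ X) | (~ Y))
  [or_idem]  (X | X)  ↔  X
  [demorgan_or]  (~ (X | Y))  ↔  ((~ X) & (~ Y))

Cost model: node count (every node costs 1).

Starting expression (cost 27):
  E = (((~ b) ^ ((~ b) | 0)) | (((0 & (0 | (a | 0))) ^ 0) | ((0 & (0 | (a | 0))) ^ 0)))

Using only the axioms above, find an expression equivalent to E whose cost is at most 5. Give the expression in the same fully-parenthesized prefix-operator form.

((~ b) ^ (~ b))   [cost 5]

1. [or_idem →] (((0 & (0 | (a | 0))) ^ 0) | ((0 & (0 | (a | 0))) ^ 0))  →  ((0 & (0 | (a | 0))) ^ 0);  E = (((~ b) ^ ((~ b) | 0)) | ((0 & (0 | (a | 0))) ^ 0))
2. [or_false →] (a | 0)  →  a;  E = (((~ b) ^ ((~ b) | 0)) | ((0 & (0 | a)) ^ 0))
3. [absorb_and →] (0 & (0 | a))  →  0;  E = (((~ b) ^ ((~ b) | 0)) | (0 ^ 0))
4. [xor_self →] (0 ^ 0)  →  0;  E = (((~ b) ^ ((~ b) | 0)) | 0)
5. [or_false →] (((~ b) ^ ((~ b) | 0)) | 0)  →  ((~ b) ^ ((~ b) | 0))
6. [or_false →] ((~ b) | 0)  →  (~ b);  cost 5 ≤ 5, done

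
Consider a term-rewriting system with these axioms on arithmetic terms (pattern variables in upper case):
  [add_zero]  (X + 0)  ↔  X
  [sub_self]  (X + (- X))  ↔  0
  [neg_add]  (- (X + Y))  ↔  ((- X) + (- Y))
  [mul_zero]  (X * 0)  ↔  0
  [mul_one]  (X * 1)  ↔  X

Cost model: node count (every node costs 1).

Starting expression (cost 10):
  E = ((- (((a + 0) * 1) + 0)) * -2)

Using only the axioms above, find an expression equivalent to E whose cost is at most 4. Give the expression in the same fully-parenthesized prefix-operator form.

1. [mul_one →] ((a + 0) * 1)  →  (a + 0);  E = ((- ((a + 0) + 0)) * -2)
2. [add_zero →] ((a + 0) + 0)  →  (a + 0);  E = ((- (a + 0)) * -2)
3. [add_zero →] (a + 0)  →  a;  cost 4 ≤ 4, done

((- a) * -2)   [cost 4]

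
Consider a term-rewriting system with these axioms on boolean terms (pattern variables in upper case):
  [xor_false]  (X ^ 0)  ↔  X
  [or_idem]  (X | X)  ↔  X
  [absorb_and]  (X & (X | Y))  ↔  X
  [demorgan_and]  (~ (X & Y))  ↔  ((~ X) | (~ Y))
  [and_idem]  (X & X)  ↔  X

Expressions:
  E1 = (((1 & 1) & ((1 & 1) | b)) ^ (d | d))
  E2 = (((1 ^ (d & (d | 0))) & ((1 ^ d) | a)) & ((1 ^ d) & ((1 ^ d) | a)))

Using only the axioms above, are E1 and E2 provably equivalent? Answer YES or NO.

step 1: absorb_and (→) rewrites ((1 & 1) & ((1 & 1) | b)) into (1 & 1), now ((1 & 1) ^ (d | d))
step 2: and_idem (→) rewrites (1 & 1) into 1, now (1 ^ (d | d))
step 3: or_idem (→) rewrites (d | d) into d, now (1 ^ d)
step 4: absorb_and (←) rewrites (1 ^ d) into ((1 ^ d) & ((1 ^ d) | a))
step 5: and_idem (←) rewrites ((1 ^ d) & ((1 ^ d) | a)) into (((1 ^ d) & ((1 ^ d) | a)) & ((1 ^ d) & ((1 ^ d) | a)))
step 6: absorb_and (←) rewrites d into (d & (d | 0)), which is E2

YES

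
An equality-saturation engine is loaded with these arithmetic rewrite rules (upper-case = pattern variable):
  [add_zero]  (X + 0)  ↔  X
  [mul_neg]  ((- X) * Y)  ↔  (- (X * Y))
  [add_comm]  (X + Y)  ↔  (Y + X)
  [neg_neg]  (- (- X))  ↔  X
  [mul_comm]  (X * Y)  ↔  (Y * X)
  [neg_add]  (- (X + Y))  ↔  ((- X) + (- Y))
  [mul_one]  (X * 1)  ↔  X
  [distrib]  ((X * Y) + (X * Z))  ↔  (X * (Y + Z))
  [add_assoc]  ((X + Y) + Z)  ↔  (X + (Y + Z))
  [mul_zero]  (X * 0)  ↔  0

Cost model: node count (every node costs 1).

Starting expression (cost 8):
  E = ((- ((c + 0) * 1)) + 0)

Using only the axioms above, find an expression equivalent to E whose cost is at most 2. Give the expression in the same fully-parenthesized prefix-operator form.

(- c)   [cost 2]

1. [mul_one →] ((c + 0) * 1)  →  (c + 0);  E = ((- (c + 0)) + 0)
2. [add_zero →] (c + 0)  →  c;  E = ((- c) + 0)
3. [add_zero →] ((- c) + 0)  →  (- c);  cost 2 ≤ 2, done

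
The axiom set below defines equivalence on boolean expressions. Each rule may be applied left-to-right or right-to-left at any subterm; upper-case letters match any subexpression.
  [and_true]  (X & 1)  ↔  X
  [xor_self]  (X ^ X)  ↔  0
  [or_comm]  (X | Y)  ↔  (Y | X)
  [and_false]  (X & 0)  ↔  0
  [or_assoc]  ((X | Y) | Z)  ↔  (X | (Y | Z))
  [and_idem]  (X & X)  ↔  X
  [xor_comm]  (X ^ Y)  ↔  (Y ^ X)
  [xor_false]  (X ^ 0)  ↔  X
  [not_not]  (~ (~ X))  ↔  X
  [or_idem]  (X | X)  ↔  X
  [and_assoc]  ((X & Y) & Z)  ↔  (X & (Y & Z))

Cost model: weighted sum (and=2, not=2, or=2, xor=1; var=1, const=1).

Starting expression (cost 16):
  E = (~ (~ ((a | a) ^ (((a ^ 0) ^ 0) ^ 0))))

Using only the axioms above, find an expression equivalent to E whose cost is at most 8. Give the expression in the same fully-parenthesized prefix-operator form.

((a | a) ^ (a ^ 0))   [cost 8]

(1) (a ^ 0)  =[xor_false →]=  a    ⊢ (~ (~ ((a | a) ^ ((a ^ 0) ^ 0))))
(2) ((a ^ 0) ^ 0)  =[xor_false →]=  (a ^ 0)    ⊢ (~ (~ ((a | a) ^ (a ^ 0))))
(3) (~ (~ ((a | a) ^ (a ^ 0))))  =[not_not →]=  ((a | a) ^ (a ^ 0))    ⊢ cost 8, within 8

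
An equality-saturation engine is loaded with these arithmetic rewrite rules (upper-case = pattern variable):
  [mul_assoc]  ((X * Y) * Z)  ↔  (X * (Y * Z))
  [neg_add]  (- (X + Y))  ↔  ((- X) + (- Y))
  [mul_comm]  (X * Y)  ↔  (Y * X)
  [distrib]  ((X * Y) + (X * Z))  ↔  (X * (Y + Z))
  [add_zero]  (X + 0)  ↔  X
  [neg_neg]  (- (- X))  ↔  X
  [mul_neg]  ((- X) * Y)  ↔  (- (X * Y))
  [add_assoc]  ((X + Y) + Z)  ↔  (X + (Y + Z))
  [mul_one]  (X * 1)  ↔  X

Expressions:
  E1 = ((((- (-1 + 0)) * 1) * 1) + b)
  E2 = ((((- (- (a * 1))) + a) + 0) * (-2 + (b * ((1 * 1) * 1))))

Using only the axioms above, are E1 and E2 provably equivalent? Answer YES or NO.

NO

The axioms are sound identities: if E1 ↔* E2 then E1 and E2 evaluate identically under any assignment.
Under a=0, b=0: E1 evaluates to 1, E2 to 0. Distinct ⇒ no rewrite sequence connects them.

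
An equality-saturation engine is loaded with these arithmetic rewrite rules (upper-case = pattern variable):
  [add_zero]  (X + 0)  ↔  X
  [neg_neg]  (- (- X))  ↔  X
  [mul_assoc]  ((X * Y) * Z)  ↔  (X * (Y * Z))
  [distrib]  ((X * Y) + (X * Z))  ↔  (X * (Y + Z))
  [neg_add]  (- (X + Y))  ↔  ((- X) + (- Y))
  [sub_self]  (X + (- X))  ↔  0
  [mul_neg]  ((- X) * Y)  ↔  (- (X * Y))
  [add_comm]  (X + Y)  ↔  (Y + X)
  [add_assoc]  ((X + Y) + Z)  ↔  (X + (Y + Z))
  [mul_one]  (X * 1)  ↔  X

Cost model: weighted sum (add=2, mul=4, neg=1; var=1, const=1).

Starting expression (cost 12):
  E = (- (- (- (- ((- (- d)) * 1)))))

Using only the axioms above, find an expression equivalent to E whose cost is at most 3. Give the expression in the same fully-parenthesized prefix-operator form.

(- (- d))   [cost 3]

(1) ((- (- d)) * 1)  =[mul_one →]=  (- (- d))    ⊢ (- (- (- (- (- (- d))))))
(2) (- (- (- (- d))))  =[neg_neg →]=  (- (- d))    ⊢ (- (- (- (- d))))
(3) (- (- d))  =[neg_neg →]=  d    ⊢ cost 3, within 3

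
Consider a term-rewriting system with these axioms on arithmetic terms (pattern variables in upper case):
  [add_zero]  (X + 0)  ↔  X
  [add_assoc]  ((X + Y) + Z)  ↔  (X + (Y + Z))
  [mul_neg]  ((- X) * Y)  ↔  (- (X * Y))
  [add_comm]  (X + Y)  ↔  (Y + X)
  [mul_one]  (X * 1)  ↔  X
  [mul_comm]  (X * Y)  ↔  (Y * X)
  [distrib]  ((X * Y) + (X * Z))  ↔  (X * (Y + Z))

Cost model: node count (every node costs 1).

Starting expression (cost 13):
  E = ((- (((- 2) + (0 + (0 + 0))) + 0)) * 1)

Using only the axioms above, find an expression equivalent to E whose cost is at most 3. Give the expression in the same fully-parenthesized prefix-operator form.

(- (- 2))   [cost 3]

(1) (0 + 0)  =[add_zero →]=  0    ⊢ ((- (((- 2) + (0 + 0)) + 0)) * 1)
(2) (0 + 0)  =[add_zero →]=  0    ⊢ ((- (((- 2) + 0) + 0)) * 1)
(3) (((- 2) + 0) + 0)  =[add_zero →]=  ((- 2) + 0)    ⊢ ((- ((- 2) + 0)) * 1)
(4) ((- 2) + 0)  =[add_zero →]=  (- 2)    ⊢ ((- (- 2)) * 1)
(5) ((- (- 2)) * 1)  =[mul_one →]=  (- (- 2))    ⊢ cost 3, within 3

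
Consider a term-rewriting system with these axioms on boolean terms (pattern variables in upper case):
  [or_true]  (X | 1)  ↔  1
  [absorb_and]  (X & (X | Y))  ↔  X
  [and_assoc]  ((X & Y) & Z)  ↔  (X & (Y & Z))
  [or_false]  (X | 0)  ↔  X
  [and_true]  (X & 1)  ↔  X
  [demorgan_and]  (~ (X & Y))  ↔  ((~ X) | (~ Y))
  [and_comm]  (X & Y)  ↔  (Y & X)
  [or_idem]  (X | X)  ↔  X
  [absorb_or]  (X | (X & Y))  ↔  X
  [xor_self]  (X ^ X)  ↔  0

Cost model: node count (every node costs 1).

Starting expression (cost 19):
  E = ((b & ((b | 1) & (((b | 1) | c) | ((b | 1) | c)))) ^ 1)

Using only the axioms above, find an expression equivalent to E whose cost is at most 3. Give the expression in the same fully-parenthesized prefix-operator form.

(b ^ 1)   [cost 3]

1. [or_idem →] (((b | 1) | c) | ((b | 1) | c))  →  ((b | 1) | c);  E = ((b & ((b | 1) & ((b | 1) | c))) ^ 1)
2. [absorb_and →] ((b | 1) & ((b | 1) | c))  →  (b | 1);  E = ((b & (b | 1)) ^ 1)
3. [absorb_and →] (b & (b | 1))  →  b;  cost 3 ≤ 3, done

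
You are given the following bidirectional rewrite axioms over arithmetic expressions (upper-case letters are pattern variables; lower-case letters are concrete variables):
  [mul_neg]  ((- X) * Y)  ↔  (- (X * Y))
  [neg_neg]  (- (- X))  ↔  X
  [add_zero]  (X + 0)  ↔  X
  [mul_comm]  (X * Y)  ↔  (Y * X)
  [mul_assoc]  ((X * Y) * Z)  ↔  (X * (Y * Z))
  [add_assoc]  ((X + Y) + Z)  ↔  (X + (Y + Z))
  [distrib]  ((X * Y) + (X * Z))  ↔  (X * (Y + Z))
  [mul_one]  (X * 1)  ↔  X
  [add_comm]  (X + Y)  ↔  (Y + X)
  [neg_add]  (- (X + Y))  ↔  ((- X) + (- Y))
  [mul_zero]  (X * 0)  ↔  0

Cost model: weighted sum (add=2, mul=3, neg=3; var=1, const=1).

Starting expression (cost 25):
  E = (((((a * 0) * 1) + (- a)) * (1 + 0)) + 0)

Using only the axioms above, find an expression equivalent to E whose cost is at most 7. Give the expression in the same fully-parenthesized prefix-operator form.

(0 + (- a))   [cost 7]

step 1: mul_one (→) rewrites ((a * 0) * 1) into (a * 0), now ((((a * 0) + (- a)) * (1 + 0)) + 0)
step 2: add_zero (→) rewrites (1 + 0) into 1, now ((((a * 0) + (- a)) * 1) + 0)
step 3: mul_one (→) rewrites (((a * 0) + (- a)) * 1) into ((a * 0) + (- a)), now (((a * 0) + (- a)) + 0)
step 4: add_zero (→) rewrites (((a * 0) + (- a)) + 0) into ((a * 0) + (- a))
step 5: mul_zero (→) rewrites (a * 0) into 0, reaching cost 7 (bound 7)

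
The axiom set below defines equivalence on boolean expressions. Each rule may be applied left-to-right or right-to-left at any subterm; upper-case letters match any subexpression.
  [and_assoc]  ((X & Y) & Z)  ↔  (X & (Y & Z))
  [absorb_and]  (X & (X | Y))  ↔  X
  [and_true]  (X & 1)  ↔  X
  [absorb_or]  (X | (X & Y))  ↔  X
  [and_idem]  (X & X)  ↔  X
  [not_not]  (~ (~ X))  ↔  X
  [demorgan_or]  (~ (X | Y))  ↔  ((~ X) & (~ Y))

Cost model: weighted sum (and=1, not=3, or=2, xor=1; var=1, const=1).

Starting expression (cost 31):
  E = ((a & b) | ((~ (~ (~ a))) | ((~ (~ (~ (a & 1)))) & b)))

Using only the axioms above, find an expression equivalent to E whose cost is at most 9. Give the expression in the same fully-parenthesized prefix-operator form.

((a & b) | (~ a))   [cost 9]

(1) (a & 1)  =[and_true →]=  a    ⊢ ((a & b) | ((~ (~ (~ a))) | ((~ (~ (~ a))) & b)))
(2) ((~ (~ (~ a))) | ((~ (~ (~ a))) & b))  =[absorb_or →]=  (~ (~ (~ a)))    ⊢ ((a & b) | (~ (~ (~ a))))
(3) (~ (~ (~ a)))  =[not_not →]=  (~ a)    ⊢ cost 9, within 9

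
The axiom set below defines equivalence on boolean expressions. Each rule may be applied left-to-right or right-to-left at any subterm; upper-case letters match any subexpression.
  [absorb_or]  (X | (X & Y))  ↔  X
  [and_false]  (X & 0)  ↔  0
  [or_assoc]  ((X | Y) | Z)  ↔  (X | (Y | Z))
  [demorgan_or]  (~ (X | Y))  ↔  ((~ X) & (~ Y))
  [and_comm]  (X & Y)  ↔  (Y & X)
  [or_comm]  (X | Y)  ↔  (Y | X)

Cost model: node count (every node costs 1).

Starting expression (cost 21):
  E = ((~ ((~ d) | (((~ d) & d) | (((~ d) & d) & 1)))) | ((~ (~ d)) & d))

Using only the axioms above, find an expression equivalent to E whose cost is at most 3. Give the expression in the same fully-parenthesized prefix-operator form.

(~ (~ d))   [cost 3]

step 1: absorb_or (→) rewrites (((~ d) & d) | (((~ d) & d) & 1)) into ((~ d) & d), now ((~ ((~ d) | ((~ d) & d))) | ((~ (~ d)) & d))
step 2: absorb_or (→) rewrites ((~ d) | ((~ d) & d)) into (~ d), now ((~ (~ d)) | ((~ (~ d)) & d))
step 3: absorb_or (→) rewrites ((~ (~ d)) | ((~ (~ d)) & d)) into (~ (~ d)), reaching cost 3 (bound 3)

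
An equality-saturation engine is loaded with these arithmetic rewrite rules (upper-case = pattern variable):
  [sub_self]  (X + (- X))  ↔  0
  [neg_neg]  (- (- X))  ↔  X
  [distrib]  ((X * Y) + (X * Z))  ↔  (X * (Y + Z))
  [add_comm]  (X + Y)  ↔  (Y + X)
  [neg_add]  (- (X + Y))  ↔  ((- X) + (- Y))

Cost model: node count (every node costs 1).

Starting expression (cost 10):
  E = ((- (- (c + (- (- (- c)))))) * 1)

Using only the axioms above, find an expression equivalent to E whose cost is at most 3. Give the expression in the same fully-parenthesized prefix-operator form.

(0 * 1)   [cost 3]

step 1: neg_neg (→) rewrites (- (- c)) into c, now ((- (- (c + (- c)))) * 1)
step 2: sub_self (→) rewrites (c + (- c)) into 0, now ((- (- 0)) * 1)
step 3: neg_neg (→) rewrites (- (- 0)) into 0, reaching cost 3 (bound 3)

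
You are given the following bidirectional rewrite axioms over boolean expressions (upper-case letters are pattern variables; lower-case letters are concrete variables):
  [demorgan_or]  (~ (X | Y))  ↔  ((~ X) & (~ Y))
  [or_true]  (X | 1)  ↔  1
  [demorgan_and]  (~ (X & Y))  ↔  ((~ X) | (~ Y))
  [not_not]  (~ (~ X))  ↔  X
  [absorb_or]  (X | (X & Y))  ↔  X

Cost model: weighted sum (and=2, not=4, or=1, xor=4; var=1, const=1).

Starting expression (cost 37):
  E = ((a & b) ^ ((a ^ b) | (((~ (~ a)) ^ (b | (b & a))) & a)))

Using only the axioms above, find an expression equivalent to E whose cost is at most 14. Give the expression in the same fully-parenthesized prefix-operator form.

(1) (~ (~ a))  =[not_not →]=  a    ⊢ ((a & b) ^ ((a ^ b) | ((a ^ (b | (b & a))) & a)))
(2) (b | (b & a))  =[absorb_or →]=  b    ⊢ ((a & b) ^ ((a ^ b) | ((a ^ b) & a)))
(3) ((a ^ b) | ((a ^ b) & a))  =[absorb_or →]=  (a ^ b)    ⊢ cost 14, within 14

((a & b) ^ (a ^ b))   [cost 14]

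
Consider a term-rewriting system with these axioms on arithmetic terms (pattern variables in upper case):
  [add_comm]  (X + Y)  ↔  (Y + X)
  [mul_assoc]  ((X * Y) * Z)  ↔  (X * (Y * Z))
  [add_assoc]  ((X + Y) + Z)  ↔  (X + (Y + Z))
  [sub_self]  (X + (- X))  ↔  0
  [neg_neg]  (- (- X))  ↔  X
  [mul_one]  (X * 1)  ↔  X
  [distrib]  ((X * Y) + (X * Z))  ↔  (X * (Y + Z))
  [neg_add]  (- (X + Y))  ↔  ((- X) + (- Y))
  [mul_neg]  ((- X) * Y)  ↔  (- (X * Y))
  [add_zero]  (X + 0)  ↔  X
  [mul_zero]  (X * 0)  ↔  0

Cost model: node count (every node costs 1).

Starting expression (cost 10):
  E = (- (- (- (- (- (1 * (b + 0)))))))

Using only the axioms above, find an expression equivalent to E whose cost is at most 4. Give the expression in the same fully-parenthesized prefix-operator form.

1. [neg_neg →] (- (- (- (- (1 * (b + 0))))))  →  (- (- (1 * (b + 0))));  E = (- (- (- (1 * (b + 0)))))
2. [neg_neg →] (- (- (- (1 * (b + 0)))))  →  (- (1 * (b + 0)))
3. [add_zero →] (b + 0)  →  b;  cost 4 ≤ 4, done

(- (1 * b))   [cost 4]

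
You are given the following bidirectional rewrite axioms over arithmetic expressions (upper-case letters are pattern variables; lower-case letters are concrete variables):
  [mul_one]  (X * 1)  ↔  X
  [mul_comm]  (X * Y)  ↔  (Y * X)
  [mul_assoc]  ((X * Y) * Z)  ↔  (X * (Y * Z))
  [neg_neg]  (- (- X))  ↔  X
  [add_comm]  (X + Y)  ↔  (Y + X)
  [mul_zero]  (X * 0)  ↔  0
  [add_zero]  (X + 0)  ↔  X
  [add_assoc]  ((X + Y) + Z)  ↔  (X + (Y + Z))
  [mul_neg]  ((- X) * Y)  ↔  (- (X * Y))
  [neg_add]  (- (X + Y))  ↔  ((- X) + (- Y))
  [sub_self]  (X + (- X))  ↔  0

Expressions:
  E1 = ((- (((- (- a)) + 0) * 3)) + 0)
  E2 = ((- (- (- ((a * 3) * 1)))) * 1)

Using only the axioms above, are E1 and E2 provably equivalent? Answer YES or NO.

(1) (- (- a))  =[neg_neg →]=  a    ⊢ ((- ((a + 0) * 3)) + 0)
(2) (a + 0)  =[add_zero →]=  a    ⊢ ((- (a * 3)) + 0)
(3) ((- (a * 3)) + 0)  =[add_zero →]=  (- (a * 3))
(4) 3  =[mul_one ←]=  (3 * 1)    ⊢ (- (a * (3 * 1)))
(5) (a * (3 * 1))  =[mul_assoc ←]=  ((a * 3) * 1)    ⊢ (- ((a * 3) * 1))
(6) (- ((a * 3) * 1))  =[mul_one ←]=  ((- ((a * 3) * 1)) * 1)
(7) (- ((a * 3) * 1))  =[neg_neg ←]=  (- (- (- ((a * 3) * 1))))    ⊢ E2

YES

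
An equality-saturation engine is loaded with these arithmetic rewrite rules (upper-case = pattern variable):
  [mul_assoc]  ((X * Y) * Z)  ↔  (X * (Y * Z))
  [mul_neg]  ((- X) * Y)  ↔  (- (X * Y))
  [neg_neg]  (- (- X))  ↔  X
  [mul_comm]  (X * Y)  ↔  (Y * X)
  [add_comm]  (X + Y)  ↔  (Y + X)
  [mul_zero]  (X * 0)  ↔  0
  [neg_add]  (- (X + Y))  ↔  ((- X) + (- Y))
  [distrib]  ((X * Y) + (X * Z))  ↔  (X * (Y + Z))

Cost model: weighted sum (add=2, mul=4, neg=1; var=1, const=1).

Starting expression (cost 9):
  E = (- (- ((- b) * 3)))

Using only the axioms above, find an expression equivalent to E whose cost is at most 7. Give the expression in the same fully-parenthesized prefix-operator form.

(1) (- (- ((- b) * 3)))  =[neg_neg →]=  ((- b) * 3)    ⊢ cost 7, within 7

((- b) * 3)   [cost 7]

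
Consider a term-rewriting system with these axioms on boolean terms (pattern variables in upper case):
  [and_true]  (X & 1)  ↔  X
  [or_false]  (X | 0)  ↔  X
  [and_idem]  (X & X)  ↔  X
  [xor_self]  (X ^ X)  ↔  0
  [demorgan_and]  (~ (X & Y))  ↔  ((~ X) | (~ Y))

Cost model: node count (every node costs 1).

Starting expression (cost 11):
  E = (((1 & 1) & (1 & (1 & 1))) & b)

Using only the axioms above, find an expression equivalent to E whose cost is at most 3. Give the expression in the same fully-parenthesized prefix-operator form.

1. [and_true →] (1 & 1)  →  1;  E = (((1 & 1) & (1 & 1)) & b)
2. [and_idem →] ((1 & 1) & (1 & 1))  →  (1 & 1);  E = ((1 & 1) & b)
3. [and_idem →] (1 & 1)  →  1;  cost 3 ≤ 3, done

(1 & b)   [cost 3]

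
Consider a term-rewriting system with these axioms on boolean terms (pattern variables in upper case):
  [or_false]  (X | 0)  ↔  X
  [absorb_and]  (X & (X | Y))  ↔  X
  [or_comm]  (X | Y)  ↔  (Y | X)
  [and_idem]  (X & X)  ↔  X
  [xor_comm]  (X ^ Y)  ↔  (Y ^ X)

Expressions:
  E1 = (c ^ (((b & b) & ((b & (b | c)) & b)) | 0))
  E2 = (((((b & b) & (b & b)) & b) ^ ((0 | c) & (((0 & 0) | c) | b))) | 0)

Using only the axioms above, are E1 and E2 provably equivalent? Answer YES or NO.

step 1: absorb_and (→) rewrites (b & (b | c)) into b, now (c ^ (((b & b) & (b & b)) | 0))
step 2: or_false (→) rewrites (((b & b) & (b & b)) | 0) into ((b & b) & (b & b)), now (c ^ ((b & b) & (b & b)))
step 3: and_idem (→) rewrites ((b & b) & (b & b)) into (b & b), now (c ^ (b & b))
step 4: and_idem (→) rewrites (b & b) into b, now (c ^ b)
step 5: or_false (←) rewrites c into (c | 0), now ((c | 0) ^ b)
step 6: or_comm (→) rewrites (c | 0) into (0 | c), now ((0 | c) ^ b)
step 7: and_idem (←) rewrites b into (b & b), now ((0 | c) ^ (b & b))
step 8: or_false (←) rewrites ((0 | c) ^ (b & b)) into (((0 | c) ^ (b & b)) | 0)
step 9: and_idem (←) rewrites b into (b & b), now (((0 | c) ^ ((b & b) & b)) | 0)
step 10: xor_comm (→) rewrites ((0 | c) ^ ((b & b) & b)) into (((b & b) & b) ^ (0 | c)), now ((((b & b) & b) ^ (0 | c)) | 0)
step 11: absorb_and (←) rewrites (0 | c) into ((0 | c) & ((0 | c) | b)), now ((((b & b) & b) ^ ((0 | c) & ((0 | c) | b))) | 0)
step 12: and_idem (←) rewrites (b & b) into ((b & b) & (b & b)), now (((((b & b) & (b & b)) & b) ^ ((0 | c) & ((0 | c) | b))) | 0)
step 13: and_idem (←) rewrites 0 into (0 & 0), which is E2

YES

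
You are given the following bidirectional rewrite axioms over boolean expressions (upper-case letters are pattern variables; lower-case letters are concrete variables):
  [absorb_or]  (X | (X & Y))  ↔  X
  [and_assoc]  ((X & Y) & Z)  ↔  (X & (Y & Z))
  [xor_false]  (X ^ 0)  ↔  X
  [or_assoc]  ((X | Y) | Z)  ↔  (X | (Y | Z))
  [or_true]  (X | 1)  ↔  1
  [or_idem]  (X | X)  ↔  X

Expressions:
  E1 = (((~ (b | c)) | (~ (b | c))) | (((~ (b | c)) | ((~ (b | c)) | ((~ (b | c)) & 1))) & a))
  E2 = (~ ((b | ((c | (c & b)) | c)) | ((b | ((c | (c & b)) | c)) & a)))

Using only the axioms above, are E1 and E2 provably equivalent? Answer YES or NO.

YES

1. [absorb_or →] ((~ (b | c)) | ((~ (b | c)) & 1))  →  (~ (b | c));  E1 = (((~ (b | c)) | (~ (b | c))) | (((~ (b | c)) | (~ (b | c))) & a))
2. [absorb_or →] (((~ (b | c)) | (~ (b | c))) | (((~ (b | c)) | (~ (b | c))) & a))  →  ((~ (b | c)) | (~ (b | c)))
3. [or_idem →] ((~ (b | c)) | (~ (b | c)))  →  (~ (b | c))
4. [or_idem ←] c  →  (c | c);  E1 = (~ (b | (c | c)))
5. [absorb_or ←] c  →  (c | (c & b));  E1 = (~ (b | ((c | (c & b)) | c)))
6. [absorb_or ←] (b | ((c | (c & b)) | c))  →  ((b | ((c | (c & b)) | c)) | ((b | ((c | (c & b)) | c)) & a));  this is E2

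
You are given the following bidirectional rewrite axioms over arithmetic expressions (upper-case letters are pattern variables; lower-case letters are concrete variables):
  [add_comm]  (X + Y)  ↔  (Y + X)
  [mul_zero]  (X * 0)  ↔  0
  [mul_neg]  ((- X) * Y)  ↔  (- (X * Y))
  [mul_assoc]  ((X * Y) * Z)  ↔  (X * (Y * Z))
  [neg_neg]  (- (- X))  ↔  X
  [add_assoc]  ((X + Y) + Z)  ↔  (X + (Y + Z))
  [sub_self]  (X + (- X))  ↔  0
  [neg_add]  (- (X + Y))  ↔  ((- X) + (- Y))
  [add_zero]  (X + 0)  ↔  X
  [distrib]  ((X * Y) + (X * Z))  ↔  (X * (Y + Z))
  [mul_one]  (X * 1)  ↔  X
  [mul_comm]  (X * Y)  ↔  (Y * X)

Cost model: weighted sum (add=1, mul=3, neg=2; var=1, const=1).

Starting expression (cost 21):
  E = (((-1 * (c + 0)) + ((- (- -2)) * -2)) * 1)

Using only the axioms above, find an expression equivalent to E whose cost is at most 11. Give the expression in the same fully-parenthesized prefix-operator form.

((-1 * c) + (-2 * -2))   [cost 11]

1. [neg_neg →] (- (- -2))  →  -2;  E = (((-1 * (c + 0)) + (-2 * -2)) * 1)
2. [add_zero →] (c + 0)  →  c;  E = (((-1 * c) + (-2 * -2)) * 1)
3. [mul_one →] (((-1 * c) + (-2 * -2)) * 1)  →  ((-1 * c) + (-2 * -2));  cost 11 ≤ 11, done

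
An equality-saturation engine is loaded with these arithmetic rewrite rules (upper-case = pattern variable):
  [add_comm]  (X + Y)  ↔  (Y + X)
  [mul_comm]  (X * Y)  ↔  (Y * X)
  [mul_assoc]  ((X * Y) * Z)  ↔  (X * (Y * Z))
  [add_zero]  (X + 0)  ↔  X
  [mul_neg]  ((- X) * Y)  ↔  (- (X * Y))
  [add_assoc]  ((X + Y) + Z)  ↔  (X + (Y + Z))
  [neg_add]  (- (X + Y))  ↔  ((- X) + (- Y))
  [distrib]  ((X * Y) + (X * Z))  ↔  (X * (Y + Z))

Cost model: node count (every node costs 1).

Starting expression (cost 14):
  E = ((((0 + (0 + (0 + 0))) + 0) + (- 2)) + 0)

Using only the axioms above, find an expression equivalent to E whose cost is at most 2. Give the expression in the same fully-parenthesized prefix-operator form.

(- 2)   [cost 2]

step 1: add_zero (→) rewrites ((((0 + (0 + (0 + 0))) + 0) + (- 2)) + 0) into (((0 + (0 + (0 + 0))) + 0) + (- 2))
step 2: add_comm (→) rewrites (0 + (0 + (0 + 0))) into ((0 + (0 + 0)) + 0), now ((((0 + (0 + 0)) + 0) + 0) + (- 2))
step 3: add_comm (→) rewrites ((((0 + (0 + 0)) + 0) + 0) + (- 2)) into ((- 2) + (((0 + (0 + 0)) + 0) + 0))
step 4: add_comm (→) rewrites (0 + (0 + 0)) into ((0 + 0) + 0), now ((- 2) + ((((0 + 0) + 0) + 0) + 0))
step 5: add_comm (→) rewrites (((0 + 0) + 0) + 0) into (0 + ((0 + 0) + 0)), now ((- 2) + ((0 + ((0 + 0) + 0)) + 0))
step 6: add_zero (→) rewrites (0 + 0) into 0, now ((- 2) + ((0 + (0 + 0)) + 0))
step 7: add_zero (→) rewrites (0 + 0) into 0, now ((- 2) + ((0 + 0) + 0))
step 8: add_zero (→) rewrites (0 + 0) into 0, now ((- 2) + (0 + 0))
step 9: add_zero (→) rewrites (0 + 0) into 0, now ((- 2) + 0)
step 10: add_zero (→) rewrites ((- 2) + 0) into (- 2), reaching cost 2 (bound 2)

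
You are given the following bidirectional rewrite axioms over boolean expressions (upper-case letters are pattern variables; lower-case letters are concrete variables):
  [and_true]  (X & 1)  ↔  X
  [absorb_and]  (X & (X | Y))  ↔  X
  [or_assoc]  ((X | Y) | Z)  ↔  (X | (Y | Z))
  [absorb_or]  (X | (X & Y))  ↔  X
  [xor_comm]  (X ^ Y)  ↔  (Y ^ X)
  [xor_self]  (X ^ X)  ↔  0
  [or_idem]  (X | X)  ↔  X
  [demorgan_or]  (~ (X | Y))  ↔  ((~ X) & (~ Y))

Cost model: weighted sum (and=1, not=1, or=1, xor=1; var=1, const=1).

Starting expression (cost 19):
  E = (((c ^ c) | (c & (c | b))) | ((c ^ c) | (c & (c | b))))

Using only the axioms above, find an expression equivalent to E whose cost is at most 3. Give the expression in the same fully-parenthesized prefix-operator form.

(0 | c)   [cost 3]

(1) (((c ^ c) | (c & (c | b))) | ((c ^ c) | (c & (c | b))))  =[or_idem →]=  ((c ^ c) | (c & (c | b)))
(2) (c & (c | b))  =[absorb_and →]=  c    ⊢ ((c ^ c) | c)
(3) (c ^ c)  =[xor_self →]=  0    ⊢ cost 3, within 3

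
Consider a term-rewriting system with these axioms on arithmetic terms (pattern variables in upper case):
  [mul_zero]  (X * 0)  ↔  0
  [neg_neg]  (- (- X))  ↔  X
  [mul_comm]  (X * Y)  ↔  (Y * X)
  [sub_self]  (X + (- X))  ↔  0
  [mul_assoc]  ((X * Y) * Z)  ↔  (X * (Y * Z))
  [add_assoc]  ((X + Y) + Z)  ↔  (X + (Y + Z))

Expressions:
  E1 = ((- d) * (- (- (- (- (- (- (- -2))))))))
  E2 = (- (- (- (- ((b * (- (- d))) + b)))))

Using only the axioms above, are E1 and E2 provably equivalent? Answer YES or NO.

All listed rules preserve value, hence provable equivalence implies equal values everywhere; look for a separating assignment.
b=0, d=1 gives E1 ↦ -2, E2 ↦ 0; values differ ⇒ not provably equivalent.

NO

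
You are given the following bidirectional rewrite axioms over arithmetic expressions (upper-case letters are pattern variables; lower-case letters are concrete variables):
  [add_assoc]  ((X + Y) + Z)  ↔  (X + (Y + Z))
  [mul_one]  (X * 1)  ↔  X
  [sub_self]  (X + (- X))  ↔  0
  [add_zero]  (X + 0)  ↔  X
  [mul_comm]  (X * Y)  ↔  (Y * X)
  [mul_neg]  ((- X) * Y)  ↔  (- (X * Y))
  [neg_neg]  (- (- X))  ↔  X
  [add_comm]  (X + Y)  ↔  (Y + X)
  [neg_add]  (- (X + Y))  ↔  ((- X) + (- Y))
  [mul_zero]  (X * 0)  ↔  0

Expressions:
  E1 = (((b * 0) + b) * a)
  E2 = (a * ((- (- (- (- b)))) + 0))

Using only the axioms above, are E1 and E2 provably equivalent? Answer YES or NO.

YES

(1) (b * 0)  =[mul_zero →]=  0    ⊢ ((0 + b) * a)
(2) (0 + b)  =[add_comm →]=  (b + 0)    ⊢ ((b + 0) * a)
(3) (b + 0)  =[add_zero →]=  b    ⊢ (b * a)
(4) (b * a)  =[mul_comm →]=  (a * b)
(5) b  =[neg_neg ←]=  (- (- b))    ⊢ (a * (- (- b)))
(6) (- (- b))  =[add_zero ←]=  ((- (- b)) + 0)    ⊢ (a * ((- (- b)) + 0))
(7) b  =[neg_neg ←]=  (- (- b))    ⊢ E2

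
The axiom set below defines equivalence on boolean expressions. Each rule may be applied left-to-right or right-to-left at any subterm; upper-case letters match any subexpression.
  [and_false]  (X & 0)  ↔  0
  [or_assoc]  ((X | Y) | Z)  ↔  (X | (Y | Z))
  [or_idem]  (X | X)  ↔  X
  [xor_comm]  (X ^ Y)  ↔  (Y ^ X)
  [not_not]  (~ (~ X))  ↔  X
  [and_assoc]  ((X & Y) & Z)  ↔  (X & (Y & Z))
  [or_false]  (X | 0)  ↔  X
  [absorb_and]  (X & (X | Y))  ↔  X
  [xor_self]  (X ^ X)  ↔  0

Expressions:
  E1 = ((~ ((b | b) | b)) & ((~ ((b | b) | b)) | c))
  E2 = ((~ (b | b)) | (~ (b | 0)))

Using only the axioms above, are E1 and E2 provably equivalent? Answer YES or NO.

YES

step 1: absorb_and (→) rewrites ((~ ((b | b) | b)) & ((~ ((b | b) | b)) | c)) into (~ ((b | b) | b))
step 2: or_idem (→) rewrites (b | b) into b, now (~ (b | b))
step 3: or_idem (→) rewrites (b | b) into b, now (~ b)
step 4: or_idem (←) rewrites (~ b) into ((~ b) | (~ b))
step 5: or_false (←) rewrites b into (b | 0), now ((~ b) | (~ (b | 0)))
step 6: or_idem (←) rewrites b into (b | b), which is E2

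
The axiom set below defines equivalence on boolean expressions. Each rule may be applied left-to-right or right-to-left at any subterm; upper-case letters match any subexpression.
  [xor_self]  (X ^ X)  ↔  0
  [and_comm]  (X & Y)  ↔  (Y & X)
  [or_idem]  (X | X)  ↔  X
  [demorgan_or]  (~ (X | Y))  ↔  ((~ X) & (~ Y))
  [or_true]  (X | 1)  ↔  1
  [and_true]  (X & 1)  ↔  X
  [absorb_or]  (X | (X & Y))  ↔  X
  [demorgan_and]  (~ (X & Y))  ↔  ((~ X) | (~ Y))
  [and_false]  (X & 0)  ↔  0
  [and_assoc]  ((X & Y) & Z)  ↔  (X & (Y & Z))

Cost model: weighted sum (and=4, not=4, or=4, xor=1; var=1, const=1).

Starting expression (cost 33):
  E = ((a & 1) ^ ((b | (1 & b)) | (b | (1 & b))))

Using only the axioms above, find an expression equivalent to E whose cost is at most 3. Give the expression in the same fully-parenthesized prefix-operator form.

(a ^ b)   [cost 3]

1. [or_idem →] ((b | (1 & b)) | (b | (1 & b)))  →  (b | (1 & b));  E = ((a & 1) ^ (b | (1 & b)))
2. [and_comm →] (1 & b)  →  (b & 1);  E = ((a & 1) ^ (b | (b & 1)))
3. [absorb_or →] (b | (b & 1))  →  b;  E = ((a & 1) ^ b)
4. [and_true →] (a & 1)  →  a;  cost 3 ≤ 3, done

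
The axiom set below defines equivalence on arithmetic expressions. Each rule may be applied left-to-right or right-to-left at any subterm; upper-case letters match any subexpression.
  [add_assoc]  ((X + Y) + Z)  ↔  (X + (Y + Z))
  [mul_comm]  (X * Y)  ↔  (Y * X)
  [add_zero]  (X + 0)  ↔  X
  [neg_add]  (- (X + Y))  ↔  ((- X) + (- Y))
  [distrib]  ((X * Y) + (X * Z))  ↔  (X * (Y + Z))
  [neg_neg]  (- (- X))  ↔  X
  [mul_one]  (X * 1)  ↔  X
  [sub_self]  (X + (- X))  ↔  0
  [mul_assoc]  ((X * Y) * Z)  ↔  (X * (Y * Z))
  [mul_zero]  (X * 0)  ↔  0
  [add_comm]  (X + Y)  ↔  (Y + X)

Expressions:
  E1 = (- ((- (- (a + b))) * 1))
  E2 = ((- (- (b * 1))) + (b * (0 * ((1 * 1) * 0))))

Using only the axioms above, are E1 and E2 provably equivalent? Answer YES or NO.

NO

The axioms are sound identities: if E1 ↔* E2 then E1 and E2 evaluate identically under any assignment.
Under a=0, b=1: E1 evaluates to -1, E2 to 1. Distinct ⇒ no rewrite sequence connects them.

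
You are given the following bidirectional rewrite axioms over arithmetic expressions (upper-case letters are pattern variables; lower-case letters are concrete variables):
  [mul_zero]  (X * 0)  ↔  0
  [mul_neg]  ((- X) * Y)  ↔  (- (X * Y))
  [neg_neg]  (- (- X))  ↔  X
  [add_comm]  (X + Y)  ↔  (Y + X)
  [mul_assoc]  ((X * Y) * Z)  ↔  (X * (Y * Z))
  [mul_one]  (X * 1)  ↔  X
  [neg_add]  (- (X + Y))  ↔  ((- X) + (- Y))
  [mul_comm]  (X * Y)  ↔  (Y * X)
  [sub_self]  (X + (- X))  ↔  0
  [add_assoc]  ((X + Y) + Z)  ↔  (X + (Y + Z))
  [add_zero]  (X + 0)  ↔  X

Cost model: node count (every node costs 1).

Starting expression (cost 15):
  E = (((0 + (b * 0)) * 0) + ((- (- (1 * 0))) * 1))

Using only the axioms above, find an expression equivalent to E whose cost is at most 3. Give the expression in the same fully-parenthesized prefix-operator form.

step 1: neg_neg (→) rewrites (- (- (1 * 0))) into (1 * 0), now (((0 + (b * 0)) * 0) + ((1 * 0) * 1))
step 2: mul_zero (→) rewrites (b * 0) into 0, now (((0 + 0) * 0) + ((1 * 0) * 1))
step 3: add_zero (→) rewrites (0 + 0) into 0, now ((0 * 0) + ((1 * 0) * 1))
step 4: mul_one (→) rewrites ((1 * 0) * 1) into (1 * 0), now ((0 * 0) + (1 * 0))
step 5: mul_zero (→) rewrites (1 * 0) into 0, now ((0 * 0) + 0)
step 6: add_zero (→) rewrites ((0 * 0) + 0) into (0 * 0), reaching cost 3 (bound 3)

(0 * 0)   [cost 3]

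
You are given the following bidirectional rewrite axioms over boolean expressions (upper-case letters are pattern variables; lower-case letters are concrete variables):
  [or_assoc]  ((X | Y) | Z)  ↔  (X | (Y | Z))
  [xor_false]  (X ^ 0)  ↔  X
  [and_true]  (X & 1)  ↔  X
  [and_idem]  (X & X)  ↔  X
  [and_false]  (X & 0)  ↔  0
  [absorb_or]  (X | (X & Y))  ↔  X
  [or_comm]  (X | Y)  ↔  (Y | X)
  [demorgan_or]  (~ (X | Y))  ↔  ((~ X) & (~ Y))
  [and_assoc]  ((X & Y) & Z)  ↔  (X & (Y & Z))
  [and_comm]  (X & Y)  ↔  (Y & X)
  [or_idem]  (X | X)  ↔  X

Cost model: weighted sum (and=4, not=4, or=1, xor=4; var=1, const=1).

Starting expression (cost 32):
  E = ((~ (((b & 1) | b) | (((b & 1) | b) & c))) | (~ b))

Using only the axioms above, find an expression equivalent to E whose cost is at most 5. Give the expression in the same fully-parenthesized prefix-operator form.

(~ b)   [cost 5]

step 1: absorb_or (→) rewrites (((b & 1) | b) | (((b & 1) | b) & c)) into ((b & 1) | b), now ((~ ((b & 1) | b)) | (~ b))
step 2: and_true (→) rewrites (b & 1) into b, now ((~ (b | b)) | (~ b))
step 3: or_idem (→) rewrites (b | b) into b, now ((~ b) | (~ b))
step 4: or_idem (→) rewrites ((~ b) | (~ b)) into (~ b), reaching cost 5 (bound 5)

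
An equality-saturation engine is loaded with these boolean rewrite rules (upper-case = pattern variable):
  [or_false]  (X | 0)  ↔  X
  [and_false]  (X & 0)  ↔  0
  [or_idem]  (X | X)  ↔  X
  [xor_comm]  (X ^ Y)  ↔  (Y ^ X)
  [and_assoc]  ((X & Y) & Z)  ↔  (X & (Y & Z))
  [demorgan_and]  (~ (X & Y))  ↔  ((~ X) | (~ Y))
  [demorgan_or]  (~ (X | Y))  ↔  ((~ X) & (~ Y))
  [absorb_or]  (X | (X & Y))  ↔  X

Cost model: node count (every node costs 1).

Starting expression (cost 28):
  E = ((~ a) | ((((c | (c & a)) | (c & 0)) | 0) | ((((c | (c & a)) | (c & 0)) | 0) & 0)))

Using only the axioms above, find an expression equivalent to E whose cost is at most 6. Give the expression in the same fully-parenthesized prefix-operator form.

((~ a) | (c | 0))   [cost 6]

1. [absorb_or →] ((((c | (c & a)) | (c & 0)) | 0) | ((((c | (c & a)) | (c & 0)) | 0) & 0))  →  (((c | (c & a)) | (c & 0)) | 0);  E = ((~ a) | (((c | (c & a)) | (c & 0)) | 0))
2. [absorb_or →] (c | (c & a))  →  c;  E = ((~ a) | ((c | (c & 0)) | 0))
3. [absorb_or →] (c | (c & 0))  →  c;  cost 6 ≤ 6, done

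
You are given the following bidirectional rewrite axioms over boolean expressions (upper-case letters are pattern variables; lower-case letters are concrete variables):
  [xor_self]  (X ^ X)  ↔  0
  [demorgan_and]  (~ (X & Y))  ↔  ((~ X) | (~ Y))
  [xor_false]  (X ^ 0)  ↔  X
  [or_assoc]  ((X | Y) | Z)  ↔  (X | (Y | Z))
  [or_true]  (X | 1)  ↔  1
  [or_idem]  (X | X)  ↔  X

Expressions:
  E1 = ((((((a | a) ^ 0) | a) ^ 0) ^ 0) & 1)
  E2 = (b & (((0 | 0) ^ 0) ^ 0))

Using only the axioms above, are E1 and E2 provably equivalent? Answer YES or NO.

The axioms are sound identities: if E1 ↔* E2 then E1 and E2 evaluate identically under any assignment.
Under a=1, b=0: E1 evaluates to 1, E2 to 0. Distinct ⇒ no rewrite sequence connects them.

NO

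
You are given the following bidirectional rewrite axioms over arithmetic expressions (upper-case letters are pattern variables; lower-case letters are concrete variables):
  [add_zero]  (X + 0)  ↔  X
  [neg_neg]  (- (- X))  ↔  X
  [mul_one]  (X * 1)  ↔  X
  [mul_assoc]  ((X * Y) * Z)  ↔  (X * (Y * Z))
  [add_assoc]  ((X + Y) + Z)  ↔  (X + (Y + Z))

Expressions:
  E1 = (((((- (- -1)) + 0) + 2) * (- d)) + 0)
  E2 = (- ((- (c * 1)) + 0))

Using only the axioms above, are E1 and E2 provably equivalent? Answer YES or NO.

NO

All listed rules preserve value, hence provable equivalence implies equal values everywhere; look for a separating assignment.
c=0, d=1 gives E1 ↦ -1, E2 ↦ 0; values differ ⇒ not provably equivalent.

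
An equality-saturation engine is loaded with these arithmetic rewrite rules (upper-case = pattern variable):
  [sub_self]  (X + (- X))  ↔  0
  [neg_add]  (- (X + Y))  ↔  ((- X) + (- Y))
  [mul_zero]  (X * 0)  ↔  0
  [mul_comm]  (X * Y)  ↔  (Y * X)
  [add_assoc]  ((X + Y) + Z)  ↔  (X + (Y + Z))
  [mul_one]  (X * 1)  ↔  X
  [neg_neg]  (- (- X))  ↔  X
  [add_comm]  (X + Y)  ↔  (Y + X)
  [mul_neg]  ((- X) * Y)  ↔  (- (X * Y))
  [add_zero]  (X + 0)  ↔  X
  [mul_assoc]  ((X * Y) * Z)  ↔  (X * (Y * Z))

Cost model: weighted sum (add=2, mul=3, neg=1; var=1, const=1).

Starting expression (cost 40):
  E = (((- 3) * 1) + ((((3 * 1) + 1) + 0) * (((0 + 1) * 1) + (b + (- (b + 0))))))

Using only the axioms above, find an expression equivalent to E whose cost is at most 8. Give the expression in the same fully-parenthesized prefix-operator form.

((- 3) + (3 + 1))   [cost 8]

(1) (b + 0)  =[add_zero →]=  b    ⊢ (((- 3) * 1) + ((((3 * 1) + 1) + 0) * (((0 + 1) * 1) + (b + (- b)))))
(2) (((3 * 1) + 1) + 0)  =[add_zero →]=  ((3 * 1) + 1)    ⊢ (((- 3) * 1) + (((3 * 1) + 1) * (((0 + 1) * 1) + (b + (- b)))))
(3) (0 + 1)  =[add_comm →]=  (1 + 0)    ⊢ (((- 3) * 1) + (((3 * 1) + 1) * (((1 + 0) * 1) + (b + (- b)))))
(4) (1 + 0)  =[add_zero →]=  1    ⊢ (((- 3) * 1) + (((3 * 1) + 1) * ((1 * 1) + (b + (- b)))))
(5) (b + (- b))  =[sub_self →]=  0    ⊢ (((- 3) * 1) + (((3 * 1) + 1) * ((1 * 1) + 0)))
(6) ((1 * 1) + 0)  =[add_zero →]=  (1 * 1)    ⊢ (((- 3) * 1) + (((3 * 1) + 1) * (1 * 1)))
(7) (3 * 1)  =[mul_one →]=  3    ⊢ (((- 3) * 1) + ((3 + 1) * (1 * 1)))
(8) (1 * 1)  =[mul_one →]=  1    ⊢ (((- 3) * 1) + ((3 + 1) * 1))
(9) ((3 + 1) * 1)  =[mul_one →]=  (3 + 1)    ⊢ (((- 3) * 1) + (3 + 1))
(10) ((- 3) * 1)  =[mul_one →]=  (- 3)    ⊢ cost 8, within 8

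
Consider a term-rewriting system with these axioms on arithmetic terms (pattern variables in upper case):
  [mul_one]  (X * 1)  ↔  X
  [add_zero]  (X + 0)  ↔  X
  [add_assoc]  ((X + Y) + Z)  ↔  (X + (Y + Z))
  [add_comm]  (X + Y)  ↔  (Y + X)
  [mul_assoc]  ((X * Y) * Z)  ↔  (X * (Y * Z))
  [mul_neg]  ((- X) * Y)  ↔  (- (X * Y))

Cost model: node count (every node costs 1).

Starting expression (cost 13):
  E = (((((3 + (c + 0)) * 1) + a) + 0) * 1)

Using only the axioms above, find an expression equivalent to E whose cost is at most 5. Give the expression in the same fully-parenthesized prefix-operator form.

step 1: add_zero (→) rewrites (c + 0) into c, now (((((3 + c) * 1) + a) + 0) * 1)
step 2: mul_one (→) rewrites ((3 + c) * 1) into (3 + c), now ((((3 + c) + a) + 0) * 1)
step 3: add_zero (→) rewrites (((3 + c) + a) + 0) into ((3 + c) + a), now (((3 + c) + a) * 1)
step 4: mul_one (→) rewrites (((3 + c) + a) * 1) into ((3 + c) + a), reaching cost 5 (bound 5)

((3 + c) + a)   [cost 5]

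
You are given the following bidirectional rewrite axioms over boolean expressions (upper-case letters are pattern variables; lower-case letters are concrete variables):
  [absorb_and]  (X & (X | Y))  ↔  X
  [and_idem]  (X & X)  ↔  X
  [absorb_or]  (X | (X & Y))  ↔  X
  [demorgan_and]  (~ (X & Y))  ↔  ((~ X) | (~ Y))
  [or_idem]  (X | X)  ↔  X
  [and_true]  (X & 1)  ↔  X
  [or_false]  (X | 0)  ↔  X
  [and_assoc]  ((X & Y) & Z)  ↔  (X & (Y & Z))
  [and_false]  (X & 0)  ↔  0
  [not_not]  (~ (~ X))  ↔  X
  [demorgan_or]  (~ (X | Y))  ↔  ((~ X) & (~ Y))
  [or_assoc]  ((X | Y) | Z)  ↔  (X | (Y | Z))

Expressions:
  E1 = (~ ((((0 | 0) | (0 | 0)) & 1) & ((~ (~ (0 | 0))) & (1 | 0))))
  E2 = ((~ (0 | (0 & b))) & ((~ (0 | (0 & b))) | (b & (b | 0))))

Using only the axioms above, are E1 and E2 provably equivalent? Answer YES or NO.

step 1: not_not (→) rewrites (~ (~ (0 | 0))) into (0 | 0), now (~ ((((0 | 0) | (0 | 0)) & 1) & ((0 | 0) & (1 | 0))))
step 2: or_idem (→) rewrites ((0 | 0) | (0 | 0)) into (0 | 0), now (~ (((0 | 0) & 1) & ((0 | 0) & (1 | 0))))
step 3: or_false (→) rewrites (1 | 0) into 1, now (~ (((0 | 0) & 1) & ((0 | 0) & 1)))
step 4: and_idem (→) rewrites (((0 | 0) & 1) & ((0 | 0) & 1)) into ((0 | 0) & 1), now (~ ((0 | 0) & 1))
step 5: or_false (→) rewrites (0 | 0) into 0, now (~ (0 & 1))
step 6: and_true (→) rewrites (0 & 1) into 0, now (~ 0)
step 7: absorb_or (←) rewrites 0 into (0 | (0 & b)), now (~ (0 | (0 & b)))
step 8: absorb_and (←) rewrites (~ (0 | (0 & b))) into ((~ (0 | (0 & b))) & ((~ (0 | (0 & b))) | b))
step 9: absorb_and (←) rewrites b into (b & (b | 0)), which is E2

YES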